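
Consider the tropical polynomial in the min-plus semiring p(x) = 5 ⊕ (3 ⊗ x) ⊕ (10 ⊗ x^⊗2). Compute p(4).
p(4) = 5

A tropical monomial a ⊗ x^⊗i evaluates to a + i · x. Evaluating each term at x = 4:
  Term 0 contributes 5 + 0 · 4 = 5
  Term 1 contributes 3 + 1 · 4 = 7
  Term 2 contributes 10 + 2 · 4 = 18
p(4) = ⊕ of these = min[5, 7, 18] = 5.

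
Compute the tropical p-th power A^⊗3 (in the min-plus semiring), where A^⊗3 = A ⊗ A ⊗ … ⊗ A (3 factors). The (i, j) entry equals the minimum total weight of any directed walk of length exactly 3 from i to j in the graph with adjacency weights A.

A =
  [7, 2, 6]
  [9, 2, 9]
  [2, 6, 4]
A^⊗3 =
  [12, 6, 13]
  [13, 6, 13]
  [10, 6, 12]

Each entry (A^⊗3)_ij equals the minimum over all length-3 walks i = v_0 → v_1 → … → v_3 = j of Σ_t A[v_t][v_{t+1}]. For example, for (i, j) = (0, 2) we minimise over 9 possible intermediate vertex sequences; the minimum is 13, attained along the walk 0 → 1 → 1 → 2.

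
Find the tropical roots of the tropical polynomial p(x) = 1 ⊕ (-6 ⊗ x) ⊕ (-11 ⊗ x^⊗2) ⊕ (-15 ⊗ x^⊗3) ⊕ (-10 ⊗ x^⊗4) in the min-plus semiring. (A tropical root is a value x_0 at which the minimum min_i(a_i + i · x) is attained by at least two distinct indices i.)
Roots: {-5, 4, 5, 7}

Each tropical root is a break point of the lower envelope of the lines y = a_i + i · x (there are 5 lines, with slopes 0, 1, ..., 4). Only the lines that attain the minimum somewhere contribute to roots; other lines are dominated. Here the surviving (envelope) indices are i = 4, i = 3, i = 2, i = 1, i = 0.
Intersections between consecutive envelope lines give the roots: for adjacent envelope indices i < j the intersection is x = (a_i − a_j) / (j − i). Reading off the sorted break points: {-5, 4, 5, 7}.
Verification: at each break x_0, at least two indices attain the minimum of min_i(a_i + i · x_0).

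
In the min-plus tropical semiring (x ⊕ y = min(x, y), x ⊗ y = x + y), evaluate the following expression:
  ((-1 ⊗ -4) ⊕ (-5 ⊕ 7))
((-1 ⊗ -4) ⊕ (-5 ⊕ 7)) = -5

Expand innermost to outermost. Recall ⊕ takes the minimum of its arguments and ⊗ takes their sum. Working out the expression ((-1 ⊗ -4) ⊕ (-5 ⊕ 7)) gives -5.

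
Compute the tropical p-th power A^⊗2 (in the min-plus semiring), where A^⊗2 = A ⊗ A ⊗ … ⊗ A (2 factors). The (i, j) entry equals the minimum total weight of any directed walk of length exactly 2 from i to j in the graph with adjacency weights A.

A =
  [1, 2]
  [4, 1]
A^⊗2 =
  [2, 3]
  [5, 2]

Each entry (A^⊗2)_ij equals the minimum over all length-2 walks i = v_0 → v_1 → … → v_2 = j of Σ_t A[v_t][v_{t+1}]. For example, for (i, j) = (0, 1) we minimise over 2 possible intermediate vertex sequences; the minimum is 3, attained along the walk 0 → 0 → 1.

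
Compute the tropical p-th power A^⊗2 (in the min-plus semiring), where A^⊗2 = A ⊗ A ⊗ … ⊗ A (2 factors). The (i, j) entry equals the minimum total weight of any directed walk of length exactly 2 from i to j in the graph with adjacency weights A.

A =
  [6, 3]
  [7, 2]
A^⊗2 =
  [10, 5]
  [9, 4]

Each entry (A^⊗2)_ij equals the minimum over all length-2 walks i = v_0 → v_1 → … → v_2 = j of Σ_t A[v_t][v_{t+1}]. For example, for (i, j) = (0, 1) we minimise over 2 possible intermediate vertex sequences; the minimum is 5, attained along the walk 0 → 1 → 1.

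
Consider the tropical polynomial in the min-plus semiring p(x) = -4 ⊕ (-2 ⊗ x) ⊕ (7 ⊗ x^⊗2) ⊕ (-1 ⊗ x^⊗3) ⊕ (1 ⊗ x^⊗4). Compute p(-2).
p(-2) = -7

A tropical monomial a ⊗ x^⊗i evaluates to a + i · x. Evaluating each term at x = -2:
  Term 0 contributes -4 + 0 · -2 = -4
  Term 1 contributes -2 + 1 · -2 = -4
  Term 2 contributes 7 + 2 · -2 = 3
  Term 3 contributes -1 + 3 · -2 = -7
  Term 4 contributes 1 + 4 · -2 = -7
p(-2) = ⊕ of these = min[-4, -4, 3, -7, -7] = -7.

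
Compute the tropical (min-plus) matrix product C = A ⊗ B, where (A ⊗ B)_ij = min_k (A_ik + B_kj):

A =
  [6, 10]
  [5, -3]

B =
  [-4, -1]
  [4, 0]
A ⊗ B =
  [2, 5]
  [1, -3]

Apply the min-plus product entry-by-entry:
  C[0][0] = min over k of (A[0][0] + B[0][0] = 6 + -4 = 2, A[0][1] + B[1][0] = 10 + 4 = 14) = 2 (attained at k = 0)
  C[0][1] = min over k of (A[0][0] + B[0][1] = 6 + -1 = 5, A[0][1] + B[1][1] = 10 + 0 = 10) = 5 (attained at k = 0)
  C[1][0] = min over k of (A[1][0] + B[0][0] = 5 + -4 = 1, A[1][1] + B[1][0] = -3 + 4 = 1) = 1 (attained at k = 0)
  C[1][1] = min over k of (A[1][0] + B[0][1] = 5 + -1 = 4, A[1][1] + B[1][1] = -3 + 0 = -3) = -3 (attained at k = 1)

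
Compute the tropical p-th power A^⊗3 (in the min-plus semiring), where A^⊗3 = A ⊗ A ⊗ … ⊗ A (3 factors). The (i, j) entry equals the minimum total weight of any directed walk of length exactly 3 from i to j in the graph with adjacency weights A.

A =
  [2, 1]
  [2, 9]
A^⊗3 =
  [5, 4]
  [5, 5]

Each entry (A^⊗3)_ij equals the minimum over all length-3 walks i = v_0 → v_1 → … → v_3 = j of Σ_t A[v_t][v_{t+1}]. For example, for (i, j) = (0, 1) we minimise over 4 possible intermediate vertex sequences; the minimum is 4, attained along the walk 0 → 1 → 0 → 1.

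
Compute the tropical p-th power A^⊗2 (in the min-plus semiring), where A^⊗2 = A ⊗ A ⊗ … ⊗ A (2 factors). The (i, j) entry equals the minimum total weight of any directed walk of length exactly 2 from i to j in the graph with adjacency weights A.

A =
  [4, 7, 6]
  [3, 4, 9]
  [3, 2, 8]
A^⊗2 =
  [8, 8, 10]
  [7, 8, 9]
  [5, 6, 9]

Each entry (A^⊗2)_ij equals the minimum over all length-2 walks i = v_0 → v_1 → … → v_2 = j of Σ_t A[v_t][v_{t+1}]. For example, for (i, j) = (0, 2) we minimise over 3 possible intermediate vertex sequences; the minimum is 10, attained along the walk 0 → 0 → 2.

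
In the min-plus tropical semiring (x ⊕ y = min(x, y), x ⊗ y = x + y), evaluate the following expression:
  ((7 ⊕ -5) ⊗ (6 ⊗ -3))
((7 ⊕ -5) ⊗ (6 ⊗ -3)) = -2

Expand innermost to outermost. Recall ⊕ takes the minimum of its arguments and ⊗ takes their sum. Working out the expression ((7 ⊕ -5) ⊗ (6 ⊗ -3)) gives -2.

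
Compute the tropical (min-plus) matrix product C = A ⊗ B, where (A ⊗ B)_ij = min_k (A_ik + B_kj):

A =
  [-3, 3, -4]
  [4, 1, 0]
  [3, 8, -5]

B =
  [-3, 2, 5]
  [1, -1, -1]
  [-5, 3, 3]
A ⊗ B =
  [-9, -1, -1]
  [-5, 0, 0]
  [-10, -2, -2]

Apply the min-plus product entry-by-entry:
  C[0][0] = min over k of (A[0][0] + B[0][0] = -3 + -3 = -6, A[0][1] + B[1][0] = 3 + 1 = 4, A[0][2] + B[2][0] = -4 + -5 = -9) = -9 (attained at k = 2)
  C[0][1] = min over k of (A[0][0] + B[0][1] = -3 + 2 = -1, A[0][1] + B[1][1] = 3 + -1 = 2, A[0][2] + B[2][1] = -4 + 3 = -1) = -1 (attained at k = 0)
  C[0][2] = min over k of (A[0][0] + B[0][2] = -3 + 5 = 2, A[0][1] + B[1][2] = 3 + -1 = 2, A[0][2] + B[2][2] = -4 + 3 = -1) = -1 (attained at k = 2)
  C[1][0] = min over k of (A[1][0] + B[0][0] = 4 + -3 = 1, A[1][1] + B[1][0] = 1 + 1 = 2, A[1][2] + B[2][0] = 0 + -5 = -5) = -5 (attained at k = 2)
  C[1][1] = min over k of (A[1][0] + B[0][1] = 4 + 2 = 6, A[1][1] + B[1][1] = 1 + -1 = 0, A[1][2] + B[2][1] = 0 + 3 = 3) = 0 (attained at k = 1)
  C[1][2] = min over k of (A[1][0] + B[0][2] = 4 + 5 = 9, A[1][1] + B[1][2] = 1 + -1 = 0, A[1][2] + B[2][2] = 0 + 3 = 3) = 0 (attained at k = 1)
  C[2][0] = min over k of (A[2][0] + B[0][0] = 3 + -3 = 0, A[2][1] + B[1][0] = 8 + 1 = 9, A[2][2] + B[2][0] = -5 + -5 = -10) = -10 (attained at k = 2)
  C[2][1] = min over k of (A[2][0] + B[0][1] = 3 + 2 = 5, A[2][1] + B[1][1] = 8 + -1 = 7, A[2][2] + B[2][1] = -5 + 3 = -2) = -2 (attained at k = 2)
  C[2][2] = min over k of (A[2][0] + B[0][2] = 3 + 5 = 8, A[2][1] + B[1][2] = 8 + -1 = 7, A[2][2] + B[2][2] = -5 + 3 = -2) = -2 (attained at k = 2)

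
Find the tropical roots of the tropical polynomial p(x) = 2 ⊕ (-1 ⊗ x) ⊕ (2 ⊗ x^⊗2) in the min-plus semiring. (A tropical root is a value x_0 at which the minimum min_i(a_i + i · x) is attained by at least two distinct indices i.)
Roots: {-3, 3}

Each tropical root is a break point of the lower envelope of the lines y = a_i + i · x (there are 3 lines, with slopes 0, 1, ..., 2). Only the lines that attain the minimum somewhere contribute to roots; other lines are dominated. Here the surviving (envelope) indices are i = 2, i = 1, i = 0.
Intersections between consecutive envelope lines give the roots: for adjacent envelope indices i < j the intersection is x = (a_i − a_j) / (j − i). Reading off the sorted break points: {-3, 3}.
Verification: at each break x_0, at least two indices attain the minimum of min_i(a_i + i · x_0).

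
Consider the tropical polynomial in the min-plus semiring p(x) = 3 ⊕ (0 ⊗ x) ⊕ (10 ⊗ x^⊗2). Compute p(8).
p(8) = 3

A tropical monomial a ⊗ x^⊗i evaluates to a + i · x. Evaluating each term at x = 8:
  Term 0 contributes 3 + 0 · 8 = 3
  Term 1 contributes 0 + 1 · 8 = 8
  Term 2 contributes 10 + 2 · 8 = 26
p(8) = ⊕ of these = min[3, 8, 26] = 3.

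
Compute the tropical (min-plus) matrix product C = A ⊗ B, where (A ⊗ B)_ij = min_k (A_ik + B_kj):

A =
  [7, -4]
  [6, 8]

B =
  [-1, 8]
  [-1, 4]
A ⊗ B =
  [-5, 0]
  [5, 12]

Apply the min-plus product entry-by-entry:
  C[0][0] = min over k of (A[0][0] + B[0][0] = 7 + -1 = 6, A[0][1] + B[1][0] = -4 + -1 = -5) = -5 (attained at k = 1)
  C[0][1] = min over k of (A[0][0] + B[0][1] = 7 + 8 = 15, A[0][1] + B[1][1] = -4 + 4 = 0) = 0 (attained at k = 1)
  C[1][0] = min over k of (A[1][0] + B[0][0] = 6 + -1 = 5, A[1][1] + B[1][0] = 8 + -1 = 7) = 5 (attained at k = 0)
  C[1][1] = min over k of (A[1][0] + B[0][1] = 6 + 8 = 14, A[1][1] + B[1][1] = 8 + 4 = 12) = 12 (attained at k = 1)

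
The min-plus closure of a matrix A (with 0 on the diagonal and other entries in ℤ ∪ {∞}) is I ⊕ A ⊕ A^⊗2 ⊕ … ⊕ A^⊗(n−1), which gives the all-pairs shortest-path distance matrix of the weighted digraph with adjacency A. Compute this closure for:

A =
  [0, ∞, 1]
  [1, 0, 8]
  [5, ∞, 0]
Closure =
  [0, ∞, 1]
  [1, 0, 2]
  [5, ∞, 0]

This is the Floyd-Warshall all-pairs shortest-path computation. For each intermediate vertex k = 0, 1, …, 2, update dist[i][j] ← min(dist[i][j], dist[i][k] + dist[k][j]). The final matrix gives, for each (i, j), the minimum total weight of any directed path from i to j (possibly empty when i = j).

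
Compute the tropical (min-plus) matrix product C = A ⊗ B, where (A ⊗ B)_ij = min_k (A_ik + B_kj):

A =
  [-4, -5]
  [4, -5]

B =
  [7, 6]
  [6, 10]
A ⊗ B =
  [1, 2]
  [1, 5]

Apply the min-plus product entry-by-entry:
  C[0][0] = min over k of (A[0][0] + B[0][0] = -4 + 7 = 3, A[0][1] + B[1][0] = -5 + 6 = 1) = 1 (attained at k = 1)
  C[0][1] = min over k of (A[0][0] + B[0][1] = -4 + 6 = 2, A[0][1] + B[1][1] = -5 + 10 = 5) = 2 (attained at k = 0)
  C[1][0] = min over k of (A[1][0] + B[0][0] = 4 + 7 = 11, A[1][1] + B[1][0] = -5 + 6 = 1) = 1 (attained at k = 1)
  C[1][1] = min over k of (A[1][0] + B[0][1] = 4 + 6 = 10, A[1][1] + B[1][1] = -5 + 10 = 5) = 5 (attained at k = 1)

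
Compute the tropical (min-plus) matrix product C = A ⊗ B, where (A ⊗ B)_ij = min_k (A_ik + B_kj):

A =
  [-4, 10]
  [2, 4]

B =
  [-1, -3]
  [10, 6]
A ⊗ B =
  [-5, -7]
  [1, -1]

Apply the min-plus product entry-by-entry:
  C[0][0] = min over k of (A[0][0] + B[0][0] = -4 + -1 = -5, A[0][1] + B[1][0] = 10 + 10 = 20) = -5 (attained at k = 0)
  C[0][1] = min over k of (A[0][0] + B[0][1] = -4 + -3 = -7, A[0][1] + B[1][1] = 10 + 6 = 16) = -7 (attained at k = 0)
  C[1][0] = min over k of (A[1][0] + B[0][0] = 2 + -1 = 1, A[1][1] + B[1][0] = 4 + 10 = 14) = 1 (attained at k = 0)
  C[1][1] = min over k of (A[1][0] + B[0][1] = 2 + -3 = -1, A[1][1] + B[1][1] = 4 + 6 = 10) = -1 (attained at k = 0)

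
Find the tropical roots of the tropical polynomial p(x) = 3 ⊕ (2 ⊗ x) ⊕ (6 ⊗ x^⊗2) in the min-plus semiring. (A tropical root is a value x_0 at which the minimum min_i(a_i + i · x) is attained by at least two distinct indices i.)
Roots: {-4, 1}

Each tropical root is a break point of the lower envelope of the lines y = a_i + i · x (there are 3 lines, with slopes 0, 1, ..., 2). Only the lines that attain the minimum somewhere contribute to roots; other lines are dominated. Here the surviving (envelope) indices are i = 2, i = 1, i = 0.
Intersections between consecutive envelope lines give the roots: for adjacent envelope indices i < j the intersection is x = (a_i − a_j) / (j − i). Reading off the sorted break points: {-4, 1}.
Verification: at each break x_0, at least two indices attain the minimum of min_i(a_i + i · x_0).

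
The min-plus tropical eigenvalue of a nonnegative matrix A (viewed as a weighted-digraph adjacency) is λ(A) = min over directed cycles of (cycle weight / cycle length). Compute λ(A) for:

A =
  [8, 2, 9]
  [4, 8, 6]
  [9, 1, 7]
λ(A) = 3

Enumerate directed cycles and compute their means (weight / length). Sample:
  cycle 0 → 0: weight = 8, length = 1, mean = 8/1 ≈ 8.000
  cycle 1 → 1: weight = 8, length = 1, mean = 8/1 ≈ 8.000
  cycle 2 → 2: weight = 7, length = 1, mean = 7/1 ≈ 7.000
  cycle 0 → 1 → 0: weight = 6, length = 2, mean = 6/2 ≈ 3.000
  cycle 0 → 2 → 0: weight = 18, length = 2, mean = 18/2 ≈ 9.000
  cycle 1 → 0 → 1: weight = 6, length = 2, mean = 6/2 ≈ 3.000
Minimum mean = 3.000, attained e.g. along the cycle 0 → 1 → 0 with weight 6 and length 2. So λ(A) = 6/2 = 3.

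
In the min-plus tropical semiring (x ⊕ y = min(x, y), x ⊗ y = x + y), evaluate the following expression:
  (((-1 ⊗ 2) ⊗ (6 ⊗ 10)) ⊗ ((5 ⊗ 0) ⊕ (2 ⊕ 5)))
(((-1 ⊗ 2) ⊗ (6 ⊗ 10)) ⊗ ((5 ⊗ 0) ⊕ (2 ⊕ 5))) = 19

Expand innermost to outermost. Recall ⊕ takes the minimum of its arguments and ⊗ takes their sum. Working out the expression (((-1 ⊗ 2) ⊗ (6 ⊗ 10)) ⊗ ((5 ⊗ 0) ⊕ (2 ⊕ 5))) gives 19.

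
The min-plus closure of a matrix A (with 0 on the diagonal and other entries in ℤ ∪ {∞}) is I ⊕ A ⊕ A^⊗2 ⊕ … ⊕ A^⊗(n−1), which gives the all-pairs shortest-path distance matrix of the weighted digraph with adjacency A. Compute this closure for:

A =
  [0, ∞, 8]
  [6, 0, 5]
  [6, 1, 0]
Closure =
  [0, 9, 8]
  [6, 0, 5]
  [6, 1, 0]

This is the Floyd-Warshall all-pairs shortest-path computation. For each intermediate vertex k = 0, 1, …, 2, update dist[i][j] ← min(dist[i][j], dist[i][k] + dist[k][j]). The final matrix gives, for each (i, j), the minimum total weight of any directed path from i to j (possibly empty when i = j).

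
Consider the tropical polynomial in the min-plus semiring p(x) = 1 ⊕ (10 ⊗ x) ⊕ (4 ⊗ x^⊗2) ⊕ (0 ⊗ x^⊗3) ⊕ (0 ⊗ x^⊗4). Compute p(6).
p(6) = 1

A tropical monomial a ⊗ x^⊗i evaluates to a + i · x. Evaluating each term at x = 6:
  Term 0 contributes 1 + 0 · 6 = 1
  Term 1 contributes 10 + 1 · 6 = 16
  Term 2 contributes 4 + 2 · 6 = 16
  Term 3 contributes 0 + 3 · 6 = 18
  Term 4 contributes 0 + 4 · 6 = 24
p(6) = ⊕ of these = min[1, 16, 16, 18, 24] = 1.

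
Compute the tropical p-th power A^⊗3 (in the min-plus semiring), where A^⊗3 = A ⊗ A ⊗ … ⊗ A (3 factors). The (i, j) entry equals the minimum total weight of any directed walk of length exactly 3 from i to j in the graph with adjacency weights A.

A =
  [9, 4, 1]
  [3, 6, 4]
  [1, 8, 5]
A^⊗3 =
  [7, 6, 3]
  [5, 9, 6]
  [3, 10, 7]

Each entry (A^⊗3)_ij equals the minimum over all length-3 walks i = v_0 → v_1 → … → v_3 = j of Σ_t A[v_t][v_{t+1}]. For example, for (i, j) = (0, 2) we minimise over 9 possible intermediate vertex sequences; the minimum is 3, attained along the walk 0 → 2 → 0 → 2.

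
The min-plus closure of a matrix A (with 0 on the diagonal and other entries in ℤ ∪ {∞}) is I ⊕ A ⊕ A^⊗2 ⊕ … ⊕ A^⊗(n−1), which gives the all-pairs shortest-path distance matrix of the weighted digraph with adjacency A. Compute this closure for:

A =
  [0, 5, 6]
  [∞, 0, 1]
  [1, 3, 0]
Closure =
  [0, 5, 6]
  [2, 0, 1]
  [1, 3, 0]

This is the Floyd-Warshall all-pairs shortest-path computation. For each intermediate vertex k = 0, 1, …, 2, update dist[i][j] ← min(dist[i][j], dist[i][k] + dist[k][j]). The final matrix gives, for each (i, j), the minimum total weight of any directed path from i to j (possibly empty when i = j).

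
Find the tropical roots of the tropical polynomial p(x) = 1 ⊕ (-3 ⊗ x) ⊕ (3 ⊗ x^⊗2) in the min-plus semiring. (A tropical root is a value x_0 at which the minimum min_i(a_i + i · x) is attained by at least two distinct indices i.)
Roots: {-6, 4}

Each tropical root is a break point of the lower envelope of the lines y = a_i + i · x (there are 3 lines, with slopes 0, 1, ..., 2). Only the lines that attain the minimum somewhere contribute to roots; other lines are dominated. Here the surviving (envelope) indices are i = 2, i = 1, i = 0.
Intersections between consecutive envelope lines give the roots: for adjacent envelope indices i < j the intersection is x = (a_i − a_j) / (j − i). Reading off the sorted break points: {-6, 4}.
Verification: at each break x_0, at least two indices attain the minimum of min_i(a_i + i · x_0).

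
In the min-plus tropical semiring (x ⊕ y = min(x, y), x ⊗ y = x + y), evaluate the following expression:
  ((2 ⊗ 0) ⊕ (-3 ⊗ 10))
((2 ⊗ 0) ⊕ (-3 ⊗ 10)) = 2

Expand innermost to outermost. Recall ⊕ takes the minimum of its arguments and ⊗ takes their sum. Working out the expression ((2 ⊗ 0) ⊕ (-3 ⊗ 10)) gives 2.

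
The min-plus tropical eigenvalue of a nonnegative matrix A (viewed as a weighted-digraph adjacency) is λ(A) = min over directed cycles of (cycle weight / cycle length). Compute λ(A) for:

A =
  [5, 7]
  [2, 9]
λ(A) = 9/2

Enumerate directed cycles and compute their means (weight / length). Sample:
  cycle 0 → 0: weight = 5, length = 1, mean = 5/1 ≈ 5.000
  cycle 1 → 1: weight = 9, length = 1, mean = 9/1 ≈ 9.000
  cycle 0 → 1 → 0: weight = 9, length = 2, mean = 9/2 ≈ 4.500
  cycle 1 → 0 → 1: weight = 9, length = 2, mean = 9/2 ≈ 4.500
Minimum mean = 4.500, attained e.g. along the cycle 0 → 1 → 0 with weight 9 and length 2. So λ(A) = 9/2 = 9/2.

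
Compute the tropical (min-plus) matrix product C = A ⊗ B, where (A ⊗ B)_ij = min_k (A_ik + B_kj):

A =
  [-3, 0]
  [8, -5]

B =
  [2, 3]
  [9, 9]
A ⊗ B =
  [-1, 0]
  [4, 4]

Apply the min-plus product entry-by-entry:
  C[0][0] = min over k of (A[0][0] + B[0][0] = -3 + 2 = -1, A[0][1] + B[1][0] = 0 + 9 = 9) = -1 (attained at k = 0)
  C[0][1] = min over k of (A[0][0] + B[0][1] = -3 + 3 = 0, A[0][1] + B[1][1] = 0 + 9 = 9) = 0 (attained at k = 0)
  C[1][0] = min over k of (A[1][0] + B[0][0] = 8 + 2 = 10, A[1][1] + B[1][0] = -5 + 9 = 4) = 4 (attained at k = 1)
  C[1][1] = min over k of (A[1][0] + B[0][1] = 8 + 3 = 11, A[1][1] + B[1][1] = -5 + 9 = 4) = 4 (attained at k = 1)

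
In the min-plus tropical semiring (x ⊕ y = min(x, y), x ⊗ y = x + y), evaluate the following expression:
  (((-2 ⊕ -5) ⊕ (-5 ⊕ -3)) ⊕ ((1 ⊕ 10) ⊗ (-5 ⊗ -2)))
(((-2 ⊕ -5) ⊕ (-5 ⊕ -3)) ⊕ ((1 ⊕ 10) ⊗ (-5 ⊗ -2))) = -6

Expand innermost to outermost. Recall ⊕ takes the minimum of its arguments and ⊗ takes their sum. Working out the expression (((-2 ⊕ -5) ⊕ (-5 ⊕ -3)) ⊕ ((1 ⊕ 10) ⊗ (-5 ⊗ -2))) gives -6.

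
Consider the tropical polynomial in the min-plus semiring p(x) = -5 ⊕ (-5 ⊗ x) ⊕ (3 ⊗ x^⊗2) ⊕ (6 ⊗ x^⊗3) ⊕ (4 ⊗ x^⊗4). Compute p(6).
p(6) = -5

A tropical monomial a ⊗ x^⊗i evaluates to a + i · x. Evaluating each term at x = 6:
  Term 0 contributes -5 + 0 · 6 = -5
  Term 1 contributes -5 + 1 · 6 = 1
  Term 2 contributes 3 + 2 · 6 = 15
  Term 3 contributes 6 + 3 · 6 = 24
  Term 4 contributes 4 + 4 · 6 = 28
p(6) = ⊕ of these = min[-5, 1, 15, 24, 28] = -5.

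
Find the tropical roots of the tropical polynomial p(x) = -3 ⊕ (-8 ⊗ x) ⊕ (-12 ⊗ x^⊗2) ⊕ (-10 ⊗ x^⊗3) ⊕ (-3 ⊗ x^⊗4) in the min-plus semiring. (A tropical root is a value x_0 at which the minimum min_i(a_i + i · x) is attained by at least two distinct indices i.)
Roots: {-7, -2, 4, 5}

Each tropical root is a break point of the lower envelope of the lines y = a_i + i · x (there are 5 lines, with slopes 0, 1, ..., 4). Only the lines that attain the minimum somewhere contribute to roots; other lines are dominated. Here the surviving (envelope) indices are i = 4, i = 3, i = 2, i = 1, i = 0.
Intersections between consecutive envelope lines give the roots: for adjacent envelope indices i < j the intersection is x = (a_i − a_j) / (j − i). Reading off the sorted break points: {-7, -2, 4, 5}.
Verification: at each break x_0, at least two indices attain the minimum of min_i(a_i + i · x_0).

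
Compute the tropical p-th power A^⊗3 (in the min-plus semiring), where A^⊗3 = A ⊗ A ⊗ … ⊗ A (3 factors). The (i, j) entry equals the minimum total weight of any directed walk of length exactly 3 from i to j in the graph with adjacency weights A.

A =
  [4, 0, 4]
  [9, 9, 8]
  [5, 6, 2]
A^⊗3 =
  [11, 8, 8]
  [15, 13, 12]
  [9, 7, 6]

Each entry (A^⊗3)_ij equals the minimum over all length-3 walks i = v_0 → v_1 → … → v_3 = j of Σ_t A[v_t][v_{t+1}]. For example, for (i, j) = (0, 2) we minimise over 9 possible intermediate vertex sequences; the minimum is 8, attained along the walk 0 → 2 → 2 → 2.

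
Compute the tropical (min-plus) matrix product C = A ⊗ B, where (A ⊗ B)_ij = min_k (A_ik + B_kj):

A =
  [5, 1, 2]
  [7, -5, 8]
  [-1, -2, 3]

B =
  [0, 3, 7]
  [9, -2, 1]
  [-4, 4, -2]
A ⊗ B =
  [-2, -1, 0]
  [4, -7, -4]
  [-1, -4, -1]

Apply the min-plus product entry-by-entry:
  C[0][0] = min over k of (A[0][0] + B[0][0] = 5 + 0 = 5, A[0][1] + B[1][0] = 1 + 9 = 10, A[0][2] + B[2][0] = 2 + -4 = -2) = -2 (attained at k = 2)
  C[0][1] = min over k of (A[0][0] + B[0][1] = 5 + 3 = 8, A[0][1] + B[1][1] = 1 + -2 = -1, A[0][2] + B[2][1] = 2 + 4 = 6) = -1 (attained at k = 1)
  C[0][2] = min over k of (A[0][0] + B[0][2] = 5 + 7 = 12, A[0][1] + B[1][2] = 1 + 1 = 2, A[0][2] + B[2][2] = 2 + -2 = 0) = 0 (attained at k = 2)
  C[1][0] = min over k of (A[1][0] + B[0][0] = 7 + 0 = 7, A[1][1] + B[1][0] = -5 + 9 = 4, A[1][2] + B[2][0] = 8 + -4 = 4) = 4 (attained at k = 1)
  C[1][1] = min over k of (A[1][0] + B[0][1] = 7 + 3 = 10, A[1][1] + B[1][1] = -5 + -2 = -7, A[1][2] + B[2][1] = 8 + 4 = 12) = -7 (attained at k = 1)
  C[1][2] = min over k of (A[1][0] + B[0][2] = 7 + 7 = 14, A[1][1] + B[1][2] = -5 + 1 = -4, A[1][2] + B[2][2] = 8 + -2 = 6) = -4 (attained at k = 1)
  C[2][0] = min over k of (A[2][0] + B[0][0] = -1 + 0 = -1, A[2][1] + B[1][0] = -2 + 9 = 7, A[2][2] + B[2][0] = 3 + -4 = -1) = -1 (attained at k = 0)
  C[2][1] = min over k of (A[2][0] + B[0][1] = -1 + 3 = 2, A[2][1] + B[1][1] = -2 + -2 = -4, A[2][2] + B[2][1] = 3 + 4 = 7) = -4 (attained at k = 1)
  C[2][2] = min over k of (A[2][0] + B[0][2] = -1 + 7 = 6, A[2][1] + B[1][2] = -2 + 1 = -1, A[2][2] + B[2][2] = 3 + -2 = 1) = -1 (attained at k = 1)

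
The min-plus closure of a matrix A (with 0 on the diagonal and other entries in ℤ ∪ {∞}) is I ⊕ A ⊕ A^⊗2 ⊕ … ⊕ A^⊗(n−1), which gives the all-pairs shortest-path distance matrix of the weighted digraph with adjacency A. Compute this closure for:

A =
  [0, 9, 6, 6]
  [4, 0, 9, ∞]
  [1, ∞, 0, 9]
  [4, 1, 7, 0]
Closure =
  [0, 7, 6, 6]
  [4, 0, 9, 10]
  [1, 8, 0, 7]
  [4, 1, 7, 0]

This is the Floyd-Warshall all-pairs shortest-path computation. For each intermediate vertex k = 0, 1, …, 3, update dist[i][j] ← min(dist[i][j], dist[i][k] + dist[k][j]). The final matrix gives, for each (i, j), the minimum total weight of any directed path from i to j (possibly empty when i = j).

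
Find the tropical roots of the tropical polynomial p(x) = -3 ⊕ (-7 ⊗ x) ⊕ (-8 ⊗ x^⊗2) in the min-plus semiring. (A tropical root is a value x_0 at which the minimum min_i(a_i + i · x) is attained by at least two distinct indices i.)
Roots: {1, 4}

Each tropical root is a break point of the lower envelope of the lines y = a_i + i · x (there are 3 lines, with slopes 0, 1, ..., 2). Only the lines that attain the minimum somewhere contribute to roots; other lines are dominated. Here the surviving (envelope) indices are i = 2, i = 1, i = 0.
Intersections between consecutive envelope lines give the roots: for adjacent envelope indices i < j the intersection is x = (a_i − a_j) / (j − i). Reading off the sorted break points: {1, 4}.
Verification: at each break x_0, at least two indices attain the minimum of min_i(a_i + i · x_0).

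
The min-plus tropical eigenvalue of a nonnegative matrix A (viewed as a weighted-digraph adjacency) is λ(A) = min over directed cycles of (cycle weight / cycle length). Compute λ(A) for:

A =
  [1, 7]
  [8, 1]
λ(A) = 1

Enumerate directed cycles and compute their means (weight / length). Sample:
  cycle 0 → 0: weight = 1, length = 1, mean = 1/1 ≈ 1.000
  cycle 1 → 1: weight = 1, length = 1, mean = 1/1 ≈ 1.000
  cycle 0 → 1 → 0: weight = 15, length = 2, mean = 15/2 ≈ 7.500
  cycle 1 → 0 → 1: weight = 15, length = 2, mean = 15/2 ≈ 7.500
Minimum mean = 1.000, attained e.g. along the cycle 0 → 0 with weight 1 and length 1. So λ(A) = 1/1 = 1.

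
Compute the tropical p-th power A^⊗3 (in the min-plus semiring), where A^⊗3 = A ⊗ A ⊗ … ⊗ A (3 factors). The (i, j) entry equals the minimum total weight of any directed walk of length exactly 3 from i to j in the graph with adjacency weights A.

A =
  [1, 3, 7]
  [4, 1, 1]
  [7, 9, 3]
A^⊗3 =
  [3, 5, 5]
  [6, 3, 3]
  [9, 11, 9]

Each entry (A^⊗3)_ij equals the minimum over all length-3 walks i = v_0 → v_1 → … → v_3 = j of Σ_t A[v_t][v_{t+1}]. For example, for (i, j) = (0, 2) we minimise over 9 possible intermediate vertex sequences; the minimum is 5, attained along the walk 0 → 0 → 1 → 2.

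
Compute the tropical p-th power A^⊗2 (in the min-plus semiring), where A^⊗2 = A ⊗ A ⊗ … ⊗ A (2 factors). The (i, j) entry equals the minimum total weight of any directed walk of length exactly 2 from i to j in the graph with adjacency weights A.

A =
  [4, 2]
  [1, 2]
A^⊗2 =
  [3, 4]
  [3, 3]

Each entry (A^⊗2)_ij equals the minimum over all length-2 walks i = v_0 → v_1 → … → v_2 = j of Σ_t A[v_t][v_{t+1}]. For example, for (i, j) = (0, 1) we minimise over 2 possible intermediate vertex sequences; the minimum is 4, attained along the walk 0 → 1 → 1.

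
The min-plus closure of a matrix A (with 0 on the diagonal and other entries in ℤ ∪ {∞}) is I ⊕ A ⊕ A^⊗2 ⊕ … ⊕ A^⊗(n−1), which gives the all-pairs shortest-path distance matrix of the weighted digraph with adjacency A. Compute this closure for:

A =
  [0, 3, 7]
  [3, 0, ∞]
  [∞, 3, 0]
Closure =
  [0, 3, 7]
  [3, 0, 10]
  [6, 3, 0]

This is the Floyd-Warshall all-pairs shortest-path computation. For each intermediate vertex k = 0, 1, …, 2, update dist[i][j] ← min(dist[i][j], dist[i][k] + dist[k][j]). The final matrix gives, for each (i, j), the minimum total weight of any directed path from i to j (possibly empty when i = j).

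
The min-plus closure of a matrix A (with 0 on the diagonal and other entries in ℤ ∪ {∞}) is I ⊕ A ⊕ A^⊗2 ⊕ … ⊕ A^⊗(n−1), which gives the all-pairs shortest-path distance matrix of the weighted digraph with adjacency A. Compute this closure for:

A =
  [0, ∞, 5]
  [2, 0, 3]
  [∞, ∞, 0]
Closure =
  [0, ∞, 5]
  [2, 0, 3]
  [∞, ∞, 0]

This is the Floyd-Warshall all-pairs shortest-path computation. For each intermediate vertex k = 0, 1, …, 2, update dist[i][j] ← min(dist[i][j], dist[i][k] + dist[k][j]). The final matrix gives, for each (i, j), the minimum total weight of any directed path from i to j (possibly empty when i = j).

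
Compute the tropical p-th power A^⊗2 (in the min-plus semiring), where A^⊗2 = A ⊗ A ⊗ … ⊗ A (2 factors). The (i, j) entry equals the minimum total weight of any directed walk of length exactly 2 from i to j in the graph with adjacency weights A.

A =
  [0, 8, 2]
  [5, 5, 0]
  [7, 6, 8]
A^⊗2 =
  [0, 8, 2]
  [5, 6, 5]
  [7, 11, 6]

Each entry (A^⊗2)_ij equals the minimum over all length-2 walks i = v_0 → v_1 → … → v_2 = j of Σ_t A[v_t][v_{t+1}]. For example, for (i, j) = (0, 2) we minimise over 3 possible intermediate vertex sequences; the minimum is 2, attained along the walk 0 → 0 → 2.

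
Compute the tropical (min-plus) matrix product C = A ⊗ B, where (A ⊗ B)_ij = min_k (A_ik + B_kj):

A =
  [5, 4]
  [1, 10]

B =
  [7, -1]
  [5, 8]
A ⊗ B =
  [9, 4]
  [8, 0]

Apply the min-plus product entry-by-entry:
  C[0][0] = min over k of (A[0][0] + B[0][0] = 5 + 7 = 12, A[0][1] + B[1][0] = 4 + 5 = 9) = 9 (attained at k = 1)
  C[0][1] = min over k of (A[0][0] + B[0][1] = 5 + -1 = 4, A[0][1] + B[1][1] = 4 + 8 = 12) = 4 (attained at k = 0)
  C[1][0] = min over k of (A[1][0] + B[0][0] = 1 + 7 = 8, A[1][1] + B[1][0] = 10 + 5 = 15) = 8 (attained at k = 0)
  C[1][1] = min over k of (A[1][0] + B[0][1] = 1 + -1 = 0, A[1][1] + B[1][1] = 10 + 8 = 18) = 0 (attained at k = 0)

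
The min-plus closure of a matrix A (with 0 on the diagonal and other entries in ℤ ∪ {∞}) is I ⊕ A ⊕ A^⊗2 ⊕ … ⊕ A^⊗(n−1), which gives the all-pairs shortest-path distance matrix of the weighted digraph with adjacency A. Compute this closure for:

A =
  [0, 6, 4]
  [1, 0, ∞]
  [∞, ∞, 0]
Closure =
  [0, 6, 4]
  [1, 0, 5]
  [∞, ∞, 0]

This is the Floyd-Warshall all-pairs shortest-path computation. For each intermediate vertex k = 0, 1, …, 2, update dist[i][j] ← min(dist[i][j], dist[i][k] + dist[k][j]). The final matrix gives, for each (i, j), the minimum total weight of any directed path from i to j (possibly empty when i = j).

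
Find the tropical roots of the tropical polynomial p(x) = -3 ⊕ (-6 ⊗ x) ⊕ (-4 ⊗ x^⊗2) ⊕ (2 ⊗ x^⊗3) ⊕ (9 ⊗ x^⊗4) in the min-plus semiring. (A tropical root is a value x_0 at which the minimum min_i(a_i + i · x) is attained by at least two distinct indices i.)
Roots: {-7, -6, -2, 3}

Each tropical root is a break point of the lower envelope of the lines y = a_i + i · x (there are 5 lines, with slopes 0, 1, ..., 4). Only the lines that attain the minimum somewhere contribute to roots; other lines are dominated. Here the surviving (envelope) indices are i = 4, i = 3, i = 2, i = 1, i = 0.
Intersections between consecutive envelope lines give the roots: for adjacent envelope indices i < j the intersection is x = (a_i − a_j) / (j − i). Reading off the sorted break points: {-7, -6, -2, 3}.
Verification: at each break x_0, at least two indices attain the minimum of min_i(a_i + i · x_0).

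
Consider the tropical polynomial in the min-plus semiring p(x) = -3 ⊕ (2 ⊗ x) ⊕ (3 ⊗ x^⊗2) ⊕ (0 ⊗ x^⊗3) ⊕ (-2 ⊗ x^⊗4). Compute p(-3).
p(-3) = -14

A tropical monomial a ⊗ x^⊗i evaluates to a + i · x. Evaluating each term at x = -3:
  Term 0 contributes -3 + 0 · -3 = -3
  Term 1 contributes 2 + 1 · -3 = -1
  Term 2 contributes 3 + 2 · -3 = -3
  Term 3 contributes 0 + 3 · -3 = -9
  Term 4 contributes -2 + 4 · -3 = -14
p(-3) = ⊕ of these = min[-3, -1, -3, -9, -14] = -14.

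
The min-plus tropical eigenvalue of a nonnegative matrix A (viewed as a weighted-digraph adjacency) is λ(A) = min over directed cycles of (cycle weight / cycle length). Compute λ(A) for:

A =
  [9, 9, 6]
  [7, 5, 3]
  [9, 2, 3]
λ(A) = 5/2

Enumerate directed cycles and compute their means (weight / length). Sample:
  cycle 0 → 0: weight = 9, length = 1, mean = 9/1 ≈ 9.000
  cycle 1 → 1: weight = 5, length = 1, mean = 5/1 ≈ 5.000
  cycle 2 → 2: weight = 3, length = 1, mean = 3/1 ≈ 3.000
  cycle 0 → 1 → 0: weight = 16, length = 2, mean = 16/2 ≈ 8.000
  cycle 0 → 2 → 0: weight = 15, length = 2, mean = 15/2 ≈ 7.500
  cycle 1 → 0 → 1: weight = 16, length = 2, mean = 16/2 ≈ 8.000
Minimum mean = 2.500, attained e.g. along the cycle 1 → 2 → 1 with weight 5 and length 2. So λ(A) = 5/2 = 5/2.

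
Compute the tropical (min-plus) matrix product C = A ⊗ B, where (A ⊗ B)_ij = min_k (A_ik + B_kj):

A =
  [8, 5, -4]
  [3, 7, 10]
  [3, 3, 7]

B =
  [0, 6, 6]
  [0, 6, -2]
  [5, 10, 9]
A ⊗ B =
  [1, 6, 3]
  [3, 9, 5]
  [3, 9, 1]

Apply the min-plus product entry-by-entry:
  C[0][0] = min over k of (A[0][0] + B[0][0] = 8 + 0 = 8, A[0][1] + B[1][0] = 5 + 0 = 5, A[0][2] + B[2][0] = -4 + 5 = 1) = 1 (attained at k = 2)
  C[0][1] = min over k of (A[0][0] + B[0][1] = 8 + 6 = 14, A[0][1] + B[1][1] = 5 + 6 = 11, A[0][2] + B[2][1] = -4 + 10 = 6) = 6 (attained at k = 2)
  C[0][2] = min over k of (A[0][0] + B[0][2] = 8 + 6 = 14, A[0][1] + B[1][2] = 5 + -2 = 3, A[0][2] + B[2][2] = -4 + 9 = 5) = 3 (attained at k = 1)
  C[1][0] = min over k of (A[1][0] + B[0][0] = 3 + 0 = 3, A[1][1] + B[1][0] = 7 + 0 = 7, A[1][2] + B[2][0] = 10 + 5 = 15) = 3 (attained at k = 0)
  C[1][1] = min over k of (A[1][0] + B[0][1] = 3 + 6 = 9, A[1][1] + B[1][1] = 7 + 6 = 13, A[1][2] + B[2][1] = 10 + 10 = 20) = 9 (attained at k = 0)
  C[1][2] = min over k of (A[1][0] + B[0][2] = 3 + 6 = 9, A[1][1] + B[1][2] = 7 + -2 = 5, A[1][2] + B[2][2] = 10 + 9 = 19) = 5 (attained at k = 1)
  C[2][0] = min over k of (A[2][0] + B[0][0] = 3 + 0 = 3, A[2][1] + B[1][0] = 3 + 0 = 3, A[2][2] + B[2][0] = 7 + 5 = 12) = 3 (attained at k = 0)
  C[2][1] = min over k of (A[2][0] + B[0][1] = 3 + 6 = 9, A[2][1] + B[1][1] = 3 + 6 = 9, A[2][2] + B[2][1] = 7 + 10 = 17) = 9 (attained at k = 0)
  C[2][2] = min over k of (A[2][0] + B[0][2] = 3 + 6 = 9, A[2][1] + B[1][2] = 3 + -2 = 1, A[2][2] + B[2][2] = 7 + 9 = 16) = 1 (attained at k = 1)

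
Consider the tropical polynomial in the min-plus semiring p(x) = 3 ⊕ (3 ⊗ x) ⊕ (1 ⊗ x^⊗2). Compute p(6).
p(6) = 3

A tropical monomial a ⊗ x^⊗i evaluates to a + i · x. Evaluating each term at x = 6:
  Term 0 contributes 3 + 0 · 6 = 3
  Term 1 contributes 3 + 1 · 6 = 9
  Term 2 contributes 1 + 2 · 6 = 13
p(6) = ⊕ of these = min[3, 9, 13] = 3.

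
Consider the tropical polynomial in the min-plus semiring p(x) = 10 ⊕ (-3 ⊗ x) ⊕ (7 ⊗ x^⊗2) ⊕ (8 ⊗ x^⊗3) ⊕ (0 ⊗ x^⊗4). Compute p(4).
p(4) = 1

A tropical monomial a ⊗ x^⊗i evaluates to a + i · x. Evaluating each term at x = 4:
  Term 0 contributes 10 + 0 · 4 = 10
  Term 1 contributes -3 + 1 · 4 = 1
  Term 2 contributes 7 + 2 · 4 = 15
  Term 3 contributes 8 + 3 · 4 = 20
  Term 4 contributes 0 + 4 · 4 = 16
p(4) = ⊕ of these = min[10, 1, 15, 20, 16] = 1.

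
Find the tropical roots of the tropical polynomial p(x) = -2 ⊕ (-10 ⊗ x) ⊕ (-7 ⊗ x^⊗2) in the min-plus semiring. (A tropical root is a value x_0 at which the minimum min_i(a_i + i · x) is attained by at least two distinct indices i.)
Roots: {-3, 8}

Each tropical root is a break point of the lower envelope of the lines y = a_i + i · x (there are 3 lines, with slopes 0, 1, ..., 2). Only the lines that attain the minimum somewhere contribute to roots; other lines are dominated. Here the surviving (envelope) indices are i = 2, i = 1, i = 0.
Intersections between consecutive envelope lines give the roots: for adjacent envelope indices i < j the intersection is x = (a_i − a_j) / (j − i). Reading off the sorted break points: {-3, 8}.
Verification: at each break x_0, at least two indices attain the minimum of min_i(a_i + i · x_0).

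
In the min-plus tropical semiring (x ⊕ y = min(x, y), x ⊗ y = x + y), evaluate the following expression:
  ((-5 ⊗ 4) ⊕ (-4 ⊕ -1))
((-5 ⊗ 4) ⊕ (-4 ⊕ -1)) = -4

Expand innermost to outermost. Recall ⊕ takes the minimum of its arguments and ⊗ takes their sum. Working out the expression ((-5 ⊗ 4) ⊕ (-4 ⊕ -1)) gives -4.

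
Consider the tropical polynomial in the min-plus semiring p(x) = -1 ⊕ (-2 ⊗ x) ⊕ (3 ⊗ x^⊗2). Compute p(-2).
p(-2) = -4

A tropical monomial a ⊗ x^⊗i evaluates to a + i · x. Evaluating each term at x = -2:
  Term 0 contributes -1 + 0 · -2 = -1
  Term 1 contributes -2 + 1 · -2 = -4
  Term 2 contributes 3 + 2 · -2 = -1
p(-2) = ⊕ of these = min[-1, -4, -1] = -4.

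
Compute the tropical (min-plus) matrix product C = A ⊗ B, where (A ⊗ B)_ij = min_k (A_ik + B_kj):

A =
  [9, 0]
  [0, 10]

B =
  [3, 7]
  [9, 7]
A ⊗ B =
  [9, 7]
  [3, 7]

Apply the min-plus product entry-by-entry:
  C[0][0] = min over k of (A[0][0] + B[0][0] = 9 + 3 = 12, A[0][1] + B[1][0] = 0 + 9 = 9) = 9 (attained at k = 1)
  C[0][1] = min over k of (A[0][0] + B[0][1] = 9 + 7 = 16, A[0][1] + B[1][1] = 0 + 7 = 7) = 7 (attained at k = 1)
  C[1][0] = min over k of (A[1][0] + B[0][0] = 0 + 3 = 3, A[1][1] + B[1][0] = 10 + 9 = 19) = 3 (attained at k = 0)
  C[1][1] = min over k of (A[1][0] + B[0][1] = 0 + 7 = 7, A[1][1] + B[1][1] = 10 + 7 = 17) = 7 (attained at k = 0)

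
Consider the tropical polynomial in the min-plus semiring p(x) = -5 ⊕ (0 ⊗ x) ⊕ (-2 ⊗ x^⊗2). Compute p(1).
p(1) = -5

A tropical monomial a ⊗ x^⊗i evaluates to a + i · x. Evaluating each term at x = 1:
  Term 0 contributes -5 + 0 · 1 = -5
  Term 1 contributes 0 + 1 · 1 = 1
  Term 2 contributes -2 + 2 · 1 = 0
p(1) = ⊕ of these = min[-5, 1, 0] = -5.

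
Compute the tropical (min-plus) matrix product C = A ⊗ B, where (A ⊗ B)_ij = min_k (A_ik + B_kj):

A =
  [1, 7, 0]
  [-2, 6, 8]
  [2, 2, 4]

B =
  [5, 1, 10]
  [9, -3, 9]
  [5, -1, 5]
A ⊗ B =
  [5, -1, 5]
  [3, -1, 8]
  [7, -1, 9]

Apply the min-plus product entry-by-entry:
  C[0][0] = min over k of (A[0][0] + B[0][0] = 1 + 5 = 6, A[0][1] + B[1][0] = 7 + 9 = 16, A[0][2] + B[2][0] = 0 + 5 = 5) = 5 (attained at k = 2)
  C[0][1] = min over k of (A[0][0] + B[0][1] = 1 + 1 = 2, A[0][1] + B[1][1] = 7 + -3 = 4, A[0][2] + B[2][1] = 0 + -1 = -1) = -1 (attained at k = 2)
  C[0][2] = min over k of (A[0][0] + B[0][2] = 1 + 10 = 11, A[0][1] + B[1][2] = 7 + 9 = 16, A[0][2] + B[2][2] = 0 + 5 = 5) = 5 (attained at k = 2)
  C[1][0] = min over k of (A[1][0] + B[0][0] = -2 + 5 = 3, A[1][1] + B[1][0] = 6 + 9 = 15, A[1][2] + B[2][0] = 8 + 5 = 13) = 3 (attained at k = 0)
  C[1][1] = min over k of (A[1][0] + B[0][1] = -2 + 1 = -1, A[1][1] + B[1][1] = 6 + -3 = 3, A[1][2] + B[2][1] = 8 + -1 = 7) = -1 (attained at k = 0)
  C[1][2] = min over k of (A[1][0] + B[0][2] = -2 + 10 = 8, A[1][1] + B[1][2] = 6 + 9 = 15, A[1][2] + B[2][2] = 8 + 5 = 13) = 8 (attained at k = 0)
  C[2][0] = min over k of (A[2][0] + B[0][0] = 2 + 5 = 7, A[2][1] + B[1][0] = 2 + 9 = 11, A[2][2] + B[2][0] = 4 + 5 = 9) = 7 (attained at k = 0)
  C[2][1] = min over k of (A[2][0] + B[0][1] = 2 + 1 = 3, A[2][1] + B[1][1] = 2 + -3 = -1, A[2][2] + B[2][1] = 4 + -1 = 3) = -1 (attained at k = 1)
  C[2][2] = min over k of (A[2][0] + B[0][2] = 2 + 10 = 12, A[2][1] + B[1][2] = 2 + 9 = 11, A[2][2] + B[2][2] = 4 + 5 = 9) = 9 (attained at k = 2)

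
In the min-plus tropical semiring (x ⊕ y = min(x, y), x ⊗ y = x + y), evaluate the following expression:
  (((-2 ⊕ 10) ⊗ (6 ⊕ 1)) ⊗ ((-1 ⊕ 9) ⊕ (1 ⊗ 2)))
(((-2 ⊕ 10) ⊗ (6 ⊕ 1)) ⊗ ((-1 ⊕ 9) ⊕ (1 ⊗ 2))) = -2

Expand innermost to outermost. Recall ⊕ takes the minimum of its arguments and ⊗ takes their sum. Working out the expression (((-2 ⊕ 10) ⊗ (6 ⊕ 1)) ⊗ ((-1 ⊕ 9) ⊕ (1 ⊗ 2))) gives -2.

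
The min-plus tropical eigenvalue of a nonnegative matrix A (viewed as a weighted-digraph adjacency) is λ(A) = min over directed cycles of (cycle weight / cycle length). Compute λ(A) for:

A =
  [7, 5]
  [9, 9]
λ(A) = 7

Enumerate directed cycles and compute their means (weight / length). Sample:
  cycle 0 → 0: weight = 7, length = 1, mean = 7/1 ≈ 7.000
  cycle 1 → 1: weight = 9, length = 1, mean = 9/1 ≈ 9.000
  cycle 0 → 1 → 0: weight = 14, length = 2, mean = 14/2 ≈ 7.000
  cycle 1 → 0 → 1: weight = 14, length = 2, mean = 14/2 ≈ 7.000
Minimum mean = 7.000, attained e.g. along the cycle 0 → 0 with weight 7 and length 1. So λ(A) = 7/1 = 7.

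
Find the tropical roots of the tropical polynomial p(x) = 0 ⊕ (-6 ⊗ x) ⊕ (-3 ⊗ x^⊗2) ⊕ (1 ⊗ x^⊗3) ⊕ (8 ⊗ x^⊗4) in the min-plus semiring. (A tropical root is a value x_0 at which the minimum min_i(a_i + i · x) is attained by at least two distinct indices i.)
Roots: {-7, -4, -3, 6}

Each tropical root is a break point of the lower envelope of the lines y = a_i + i · x (there are 5 lines, with slopes 0, 1, ..., 4). Only the lines that attain the minimum somewhere contribute to roots; other lines are dominated. Here the surviving (envelope) indices are i = 4, i = 3, i = 2, i = 1, i = 0.
Intersections between consecutive envelope lines give the roots: for adjacent envelope indices i < j the intersection is x = (a_i − a_j) / (j − i). Reading off the sorted break points: {-7, -4, -3, 6}.
Verification: at each break x_0, at least two indices attain the minimum of min_i(a_i + i · x_0).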